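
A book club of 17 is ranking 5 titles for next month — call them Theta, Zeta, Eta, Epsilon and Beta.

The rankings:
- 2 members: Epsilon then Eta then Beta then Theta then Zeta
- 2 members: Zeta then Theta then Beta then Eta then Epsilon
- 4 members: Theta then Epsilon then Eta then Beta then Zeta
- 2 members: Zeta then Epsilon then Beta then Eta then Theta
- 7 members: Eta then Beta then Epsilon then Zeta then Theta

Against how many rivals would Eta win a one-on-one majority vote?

Eta against each rival (17 members):
Eta vs Theta: Eta, 11–6.
Eta vs Zeta: Eta, 13–4.
Eta vs Epsilon: Eta wins 9–8.
Eta vs Beta: Eta preferred on 2+4+7 = 13 ballots; Eta wins 13–4.
Eta beats Theta, Zeta, Epsilon, Beta — 4 pairwise wins.

4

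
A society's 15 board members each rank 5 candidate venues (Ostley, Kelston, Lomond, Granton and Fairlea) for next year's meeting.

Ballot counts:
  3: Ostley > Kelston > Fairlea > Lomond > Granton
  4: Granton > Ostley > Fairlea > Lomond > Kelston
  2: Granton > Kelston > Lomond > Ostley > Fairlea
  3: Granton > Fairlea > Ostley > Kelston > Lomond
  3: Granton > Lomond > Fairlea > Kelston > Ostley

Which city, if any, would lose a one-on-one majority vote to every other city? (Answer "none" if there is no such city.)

Lomond

Head-to-head results (15 organisers):
Ostley vs Kelston: 10 to 5, Ostley.
Ostley vs Lomond: 3+4+3 = 10 for Ostley, 5 for Lomond — Ostley by 10–5.
Ostley vs Granton: Ostley is ranked higher on 3 ballots, Granton on 12. Granton wins 12–3.
Ostley vs Fairlea: 9 to 6, Ostley.
Kelston vs Lomond: 3+2+3 = 8 for Kelston, 7 for Lomond — Kelston by 8–7.
Kelston vs Granton: Granton, 12–3.
Kelston vs Fairlea: Kelston is ranked higher on 3+2 = 5 ballots, Fairlea on 10. Fairlea wins 10–5.
Lomond vs Granton: Granton, 12–3.
Lomond vs Fairlea: Fairlea wins 10–5.
Granton vs Fairlea: 12 to 3, Granton.
Only Lomond has no wins; Lomond is the Condorcet loser.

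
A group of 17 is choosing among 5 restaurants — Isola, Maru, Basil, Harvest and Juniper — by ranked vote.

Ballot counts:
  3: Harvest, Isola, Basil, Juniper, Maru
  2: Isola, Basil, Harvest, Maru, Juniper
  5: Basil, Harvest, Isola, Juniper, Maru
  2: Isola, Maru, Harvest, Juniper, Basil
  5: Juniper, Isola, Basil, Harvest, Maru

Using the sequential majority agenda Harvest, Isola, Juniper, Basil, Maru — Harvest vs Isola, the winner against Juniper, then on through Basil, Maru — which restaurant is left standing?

Round 1: Harvest vs Isola — 8–9, Isola advances.
Round 2: Isola vs Juniper — 12–5, Isola advances.
Round 3: Isola vs Basil — 12–5, Isola advances.
Round 4: Isola vs Maru — 17–0, Isola advances.
Isola survives the agenda.

Isola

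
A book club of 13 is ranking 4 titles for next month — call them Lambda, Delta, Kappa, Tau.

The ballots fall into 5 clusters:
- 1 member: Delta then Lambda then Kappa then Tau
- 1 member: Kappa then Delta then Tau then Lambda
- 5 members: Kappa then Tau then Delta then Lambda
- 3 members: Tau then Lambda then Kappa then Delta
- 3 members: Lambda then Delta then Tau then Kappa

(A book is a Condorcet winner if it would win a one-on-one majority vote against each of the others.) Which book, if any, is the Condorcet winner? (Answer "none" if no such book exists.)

Pairwise majorities:
Lambda vs Delta: Delta, 7–6.
Lambda vs Kappa: Lambda wins 7–6.
Lambda vs Tau: 4 to 9, Tau.
Delta vs Kappa: 4 to 9, Kappa.
Delta vs Tau: 5 to 8, Tau.
Kappa vs Tau: Kappa preferred on 1+1+5 = 7 ballots; Kappa wins 7–6.
Each book drops at least one matchup (Lambda loses to Delta; Delta loses to Kappa; Kappa loses to Lambda; Tau loses to Kappa); the cycle Lambda → Kappa → Delta → Lambda rules out a Condorcet winner.

none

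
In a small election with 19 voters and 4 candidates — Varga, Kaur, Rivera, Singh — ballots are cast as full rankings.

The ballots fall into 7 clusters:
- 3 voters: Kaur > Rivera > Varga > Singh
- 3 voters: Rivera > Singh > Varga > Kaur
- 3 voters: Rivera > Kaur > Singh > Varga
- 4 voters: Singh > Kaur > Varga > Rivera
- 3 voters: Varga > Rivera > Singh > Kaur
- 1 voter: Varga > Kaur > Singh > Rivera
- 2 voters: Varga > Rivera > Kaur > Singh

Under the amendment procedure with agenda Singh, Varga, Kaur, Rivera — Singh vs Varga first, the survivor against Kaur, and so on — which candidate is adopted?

Rivera

Round 1: Singh vs Varga — 10–9, Singh advances.
Round 2: Singh vs Kaur — 10–9, Singh advances.
Round 3: Singh vs Rivera — 5–14, Rivera advances.
Rivera survives the agenda.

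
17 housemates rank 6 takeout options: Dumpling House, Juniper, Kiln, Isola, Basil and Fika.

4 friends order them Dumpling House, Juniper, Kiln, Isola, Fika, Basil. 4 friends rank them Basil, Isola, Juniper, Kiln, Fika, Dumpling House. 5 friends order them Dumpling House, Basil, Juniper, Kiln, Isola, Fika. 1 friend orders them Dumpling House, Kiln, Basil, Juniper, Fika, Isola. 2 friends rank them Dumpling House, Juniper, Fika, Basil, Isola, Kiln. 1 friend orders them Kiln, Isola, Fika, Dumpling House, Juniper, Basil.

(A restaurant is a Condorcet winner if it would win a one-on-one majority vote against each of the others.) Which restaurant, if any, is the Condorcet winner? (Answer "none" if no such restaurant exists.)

Head-to-head results (17 friends):
Dumpling House vs Juniper: 4+5+1+2+1 = 13 for Dumpling House, 4 for Juniper — Dumpling House by 13–4.
Dumpling House vs Kiln: 12 to 5, Dumpling House.
Dumpling House vs Isola: Dumpling House is ranked higher on 4+5+1+2 = 12 ballots, Isola on 5. Dumpling House wins 12–5.
Dumpling House vs Basil: 13 to 4, Dumpling House.
Dumpling House vs Fika: Dumpling House is ranked higher on 4+5+1+2 = 12 ballots, Fika on 5. Dumpling House wins 12–5.
Juniper vs Kiln: 15 to 2, Juniper.
Juniper vs Isola: Juniper preferred on 4+5+1+2 = 12 ballots; Juniper wins 12–5.
Juniper vs Basil: 7 to 10, Basil.
Juniper vs Fika: Juniper is ranked higher on 4+4+5+1+2 = 16 ballots, Fika on 1. Juniper wins 16–1.
Kiln vs Isola: 4+5+1+1 = 11 for Kiln, 6 for Isola — Kiln by 11–6.
Kiln vs Basil: Kiln is ranked higher on 4+1+1 = 6 ballots, Basil on 11. Basil wins 11–6.
Kiln vs Fika: 4+4+5+1+1 = 15 for Kiln, 2 for Fika — Kiln by 15–2.
Isola vs Basil: 4+1 = 5 for Isola, 12 for Basil — Basil by 12–5.
Isola vs Fika: Isola is ranked higher on 4+4+5+1 = 14 ballots, Fika on 3. Isola wins 14–3.
Basil vs Fika: Basil preferred on 4+5+1 = 10 ballots; Basil wins 10–7.
Dumpling House defeats every rival head-to-head and is the Condorcet winner.

Dumpling House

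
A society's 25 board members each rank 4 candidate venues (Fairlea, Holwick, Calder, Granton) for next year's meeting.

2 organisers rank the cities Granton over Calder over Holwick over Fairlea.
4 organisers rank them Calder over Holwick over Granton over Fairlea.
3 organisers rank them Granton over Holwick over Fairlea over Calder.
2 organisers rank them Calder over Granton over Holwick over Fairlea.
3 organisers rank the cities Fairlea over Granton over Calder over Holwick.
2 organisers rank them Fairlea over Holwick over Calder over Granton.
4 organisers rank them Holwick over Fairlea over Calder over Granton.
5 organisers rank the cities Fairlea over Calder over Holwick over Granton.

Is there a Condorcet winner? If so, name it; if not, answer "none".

Check each pair by majority over 25 ballots:
Fairlea vs Holwick: Holwick wins 15–10.
Fairlea vs Calder: Fairlea preferred on 3+3+2+4+5 = 17 ballots; Fairlea wins 17–8.
Fairlea vs Granton: Fairlea is ranked higher on 3+2+4+5 = 14 ballots, Granton on 11. Fairlea wins 14–11.
Holwick vs Calder: 9 to 16, Calder.
Holwick vs Granton: Holwick preferred on 4+2+4+5 = 15 ballots; Holwick wins 15–10.
Calder–Granton: Calder 17–8.
Each city drops at least one matchup (Fairlea loses to Holwick; Holwick loses to Calder; Calder loses to Fairlea; Granton loses to Fairlea); the cycle Fairlea → Calder → Holwick → Fairlea rules out a Condorcet winner.

none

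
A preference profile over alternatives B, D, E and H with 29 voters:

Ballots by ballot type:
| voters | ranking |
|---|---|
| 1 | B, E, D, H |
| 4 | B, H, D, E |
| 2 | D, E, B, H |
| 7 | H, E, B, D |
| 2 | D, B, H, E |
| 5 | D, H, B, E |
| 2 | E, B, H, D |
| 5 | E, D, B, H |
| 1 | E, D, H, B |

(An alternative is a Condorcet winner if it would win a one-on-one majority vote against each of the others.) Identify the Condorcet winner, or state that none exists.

Pairwise majorities:
B–D: D 15–14.
B vs E: E, 17–12.
B vs H: B, 16–13.
D vs E: E, 16–13.
D vs H: D, 16–13.
E–H: H 18–11.
Every alternative loses at least once (B loses to D; D loses to E; E loses to H; H loses to B). The majority relation contains the cycle B → H → E → B, so there is no Condorcet winner.

none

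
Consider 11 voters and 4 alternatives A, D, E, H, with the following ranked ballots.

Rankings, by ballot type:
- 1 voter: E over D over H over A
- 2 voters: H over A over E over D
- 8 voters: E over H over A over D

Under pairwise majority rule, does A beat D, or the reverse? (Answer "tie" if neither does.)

Ballots ranking A above D: 2 + 8 = 10.
Ballots ranking D above A: 11 − 10 = 1.
A wins the head-to-head 10–1.

A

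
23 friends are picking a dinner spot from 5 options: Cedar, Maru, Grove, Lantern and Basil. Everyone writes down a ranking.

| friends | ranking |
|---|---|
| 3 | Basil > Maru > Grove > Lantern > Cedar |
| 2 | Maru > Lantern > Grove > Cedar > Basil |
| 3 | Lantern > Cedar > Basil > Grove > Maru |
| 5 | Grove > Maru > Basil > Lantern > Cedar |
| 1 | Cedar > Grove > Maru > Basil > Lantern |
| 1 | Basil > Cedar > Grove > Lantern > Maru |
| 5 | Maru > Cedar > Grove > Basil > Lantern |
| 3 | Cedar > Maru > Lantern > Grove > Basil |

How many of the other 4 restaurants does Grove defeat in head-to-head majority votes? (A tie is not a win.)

2

Grove against each rival (23 friends):
Grove vs Cedar: Cedar, 13–10.
Grove vs Maru: Grove preferred on 3+5+1+1 = 10 ballots; Maru wins 13–10.
Grove–Lantern: Grove 15–8.
Grove vs Basil: Grove, 16–7.
Grove beats Lantern, Basil; loses to Cedar, Maru — 2 pairwise wins.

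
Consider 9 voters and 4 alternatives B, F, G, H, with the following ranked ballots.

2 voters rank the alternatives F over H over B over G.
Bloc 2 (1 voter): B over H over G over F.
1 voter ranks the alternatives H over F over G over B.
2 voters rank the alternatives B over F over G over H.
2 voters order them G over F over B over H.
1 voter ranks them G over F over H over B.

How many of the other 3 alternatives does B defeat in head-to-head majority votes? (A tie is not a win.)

B against each rival (9 voters):
B–F: F 6–3.
B–G: B 5–4.
B vs H: B, 5–4.
B beats G, H; loses to F — 2 pairwise wins.

2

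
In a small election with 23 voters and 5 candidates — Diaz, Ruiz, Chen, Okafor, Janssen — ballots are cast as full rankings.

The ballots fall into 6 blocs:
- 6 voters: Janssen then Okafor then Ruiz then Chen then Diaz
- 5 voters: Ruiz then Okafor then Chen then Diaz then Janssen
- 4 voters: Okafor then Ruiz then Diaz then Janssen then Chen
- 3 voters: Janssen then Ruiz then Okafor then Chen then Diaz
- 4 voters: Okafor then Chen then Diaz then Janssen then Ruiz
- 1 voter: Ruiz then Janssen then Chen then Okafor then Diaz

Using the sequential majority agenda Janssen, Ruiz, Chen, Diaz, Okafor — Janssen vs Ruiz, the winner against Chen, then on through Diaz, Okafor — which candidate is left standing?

Round 1: Janssen vs Ruiz — 13–10, Janssen advances.
Round 2: Janssen vs Chen — 14–9, Janssen advances.
Round 3: Janssen vs Diaz — 10–13, Diaz advances.
Round 4: Diaz vs Okafor — 0–23, Okafor advances.
Okafor survives the agenda.

Okafor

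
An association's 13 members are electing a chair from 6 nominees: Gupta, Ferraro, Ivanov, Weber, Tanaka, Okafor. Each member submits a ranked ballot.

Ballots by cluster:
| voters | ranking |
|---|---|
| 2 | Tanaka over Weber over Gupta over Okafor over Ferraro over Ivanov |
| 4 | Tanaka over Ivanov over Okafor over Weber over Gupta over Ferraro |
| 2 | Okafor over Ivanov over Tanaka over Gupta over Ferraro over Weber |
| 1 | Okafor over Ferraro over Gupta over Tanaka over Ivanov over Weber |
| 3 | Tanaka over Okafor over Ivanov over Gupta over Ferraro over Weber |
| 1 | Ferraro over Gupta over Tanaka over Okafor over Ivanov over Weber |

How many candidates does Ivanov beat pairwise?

3

Ivanov against each rival (13 voters):
Ivanov vs Gupta: Ivanov wins 9–4.
Ivanov vs Ferraro: Ivanov wins 9–4.
Ivanov vs Weber: 11 to 2, Ivanov.
Ivanov–Tanaka: Tanaka 11–2.
Ivanov vs Okafor: Okafor wins 9–4.
Ivanov beats Gupta, Ferraro, Weber; loses to Tanaka, Okafor — 3 pairwise wins.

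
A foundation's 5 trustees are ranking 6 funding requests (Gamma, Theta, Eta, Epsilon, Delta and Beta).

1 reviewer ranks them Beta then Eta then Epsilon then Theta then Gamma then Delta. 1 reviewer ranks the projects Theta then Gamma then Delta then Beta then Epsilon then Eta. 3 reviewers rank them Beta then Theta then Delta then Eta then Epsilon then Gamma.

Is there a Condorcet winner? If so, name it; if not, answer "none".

Check each pair by majority over 5 ballots:
Gamma vs Theta: 0 to 5, Theta.
Gamma vs Eta: Gamma is ranked higher on 1 ballot, Eta on 4. Eta wins 4–1.
Gamma vs Epsilon: Gamma preferred on 1 ballot; Epsilon wins 4–1.
Gamma vs Delta: Gamma is ranked higher on 1+1 = 2 ballots, Delta on 3. Delta wins 3–2.
Gamma vs Beta: 1 to 4, Beta.
Theta vs Eta: 4 to 1, Theta.
Theta vs Epsilon: 4 to 1, Theta.
Theta vs Delta: Theta is ranked higher on 1+1+3 = 5 ballots, Delta on 0. Theta wins 5–0.
Theta vs Beta: 1 to 4, Beta.
Eta vs Epsilon: 4 to 1, Eta.
Eta vs Delta: 1 for Eta, 4 for Delta — Delta by 4–1.
Eta vs Beta: Eta preferred on 0 ballots; Beta wins 5–0.
Epsilon vs Delta: 1 for Epsilon, 4 for Delta — Delta by 4–1.
Epsilon vs Beta: Epsilon is ranked higher on 0 ballots, Beta on 5. Beta wins 5–0.
Delta vs Beta: Delta preferred on 1 ballot; Beta wins 4–1.
Beta beats each of Gamma, Theta, Eta, Epsilon, Delta — Beta is the Condorcet winner.

Beta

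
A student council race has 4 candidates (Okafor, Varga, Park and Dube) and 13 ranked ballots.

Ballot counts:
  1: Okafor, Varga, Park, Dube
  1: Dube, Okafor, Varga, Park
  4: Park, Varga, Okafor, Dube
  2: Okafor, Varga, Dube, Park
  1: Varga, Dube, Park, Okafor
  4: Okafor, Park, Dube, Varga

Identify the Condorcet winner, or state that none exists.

Pairwise majorities:
Okafor–Varga: Okafor 8–5.
Okafor vs Park: 1+1+2+4 = 8 for Okafor, 5 for Park — Okafor by 8–5.
Okafor vs Dube: 1+4+2+4 = 11 for Okafor, 2 for Dube — Okafor by 11–2.
Varga vs Park: Varga preferred on 1+1+2+1 = 5 ballots; Park wins 8–5.
Varga–Dube: Varga 8–5.
Park vs Dube: Park is ranked higher on 1+4+4 = 9 ballots, Dube on 4. Park wins 9–4.
Okafor beats each of Varga, Park, Dube — Okafor is the Condorcet winner.

Okafor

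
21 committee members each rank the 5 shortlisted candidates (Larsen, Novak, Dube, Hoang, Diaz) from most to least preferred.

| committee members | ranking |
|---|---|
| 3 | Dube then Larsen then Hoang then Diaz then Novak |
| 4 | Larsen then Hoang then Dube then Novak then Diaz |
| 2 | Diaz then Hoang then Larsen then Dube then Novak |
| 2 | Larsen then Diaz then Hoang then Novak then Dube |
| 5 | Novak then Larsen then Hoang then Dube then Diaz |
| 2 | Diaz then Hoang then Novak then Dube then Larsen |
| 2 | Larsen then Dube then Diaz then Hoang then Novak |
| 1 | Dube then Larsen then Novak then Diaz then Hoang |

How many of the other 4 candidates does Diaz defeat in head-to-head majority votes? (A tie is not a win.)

Diaz against each rival (21 committee members):
Diaz vs Larsen: Diaz is ranked higher on 2+2 = 4 ballots, Larsen on 17. Larsen wins 17–4.
Diaz vs Novak: Diaz wins 11–10.
Diaz vs Dube: Diaz is ranked higher on 2+2+2 = 6 ballots, Dube on 15. Dube wins 15–6.
Diaz vs Hoang: Hoang, 12–9.
Diaz beats Novak; loses to Larsen, Dube, Hoang — 1 pairwise win.

1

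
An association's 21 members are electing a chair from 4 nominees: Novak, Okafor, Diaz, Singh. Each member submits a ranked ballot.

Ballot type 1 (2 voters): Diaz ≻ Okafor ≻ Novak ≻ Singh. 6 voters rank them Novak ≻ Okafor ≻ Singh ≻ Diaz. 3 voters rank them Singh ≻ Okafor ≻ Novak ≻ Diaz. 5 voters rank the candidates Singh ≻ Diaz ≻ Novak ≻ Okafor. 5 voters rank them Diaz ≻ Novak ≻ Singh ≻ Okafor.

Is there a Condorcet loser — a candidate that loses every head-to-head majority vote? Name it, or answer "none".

Pairwise majorities:
Novak vs Okafor: Novak preferred on 6+5+5 = 16 ballots; Novak wins 16–5.
Novak vs Diaz: 6+3 = 9 for Novak, 12 for Diaz — Diaz by 12–9.
Novak vs Singh: 13 to 8, Novak.
Okafor vs Diaz: Diaz wins 12–9.
Okafor vs Singh: Singh, 13–8.
Diaz vs Singh: Singh wins 14–7.
Only Okafor has no wins; Okafor is the Condorcet loser.

Okafor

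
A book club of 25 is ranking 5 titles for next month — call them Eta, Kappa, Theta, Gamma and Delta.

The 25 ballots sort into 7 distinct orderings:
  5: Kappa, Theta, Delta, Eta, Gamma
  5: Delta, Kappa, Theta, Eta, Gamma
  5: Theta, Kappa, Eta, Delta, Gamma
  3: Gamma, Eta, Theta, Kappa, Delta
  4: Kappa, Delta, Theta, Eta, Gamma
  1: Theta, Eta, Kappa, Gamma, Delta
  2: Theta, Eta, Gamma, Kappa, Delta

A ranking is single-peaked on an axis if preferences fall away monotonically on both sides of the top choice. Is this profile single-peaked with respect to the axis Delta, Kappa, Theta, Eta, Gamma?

yes

Axis positions: Delta=1, Kappa=2, Theta=3, Eta=4, Gamma=5.
Bloc 1 (peak Kappa at position 2): ranking walks positions 2-3-1-4-5, expanding outward from the peak — single-peaked.
Bloc 2 (peak Delta at position 1): ranking walks positions 1-2-3-4-5, expanding outward from the peak — single-peaked.
Bloc 3 (peak Theta at position 3): ranking walks positions 3-2-4-1-5, expanding outward from the peak — single-peaked.
Bloc 4 (peak Gamma at position 5): ranking walks positions 5-4-3-2-1, expanding outward from the peak — single-peaked.
Bloc 5 (peak Kappa at position 2): ranking walks positions 2-1-3-4-5, expanding outward from the peak — single-peaked.
Bloc 6 (peak Theta at position 3): ranking walks positions 3-4-2-5-1, expanding outward from the peak — single-peaked.
Bloc 7 (peak Theta at position 3): ranking walks positions 3-4-5-2-1, expanding outward from the peak — single-peaked.
Every ranking is single-peaked on this axis.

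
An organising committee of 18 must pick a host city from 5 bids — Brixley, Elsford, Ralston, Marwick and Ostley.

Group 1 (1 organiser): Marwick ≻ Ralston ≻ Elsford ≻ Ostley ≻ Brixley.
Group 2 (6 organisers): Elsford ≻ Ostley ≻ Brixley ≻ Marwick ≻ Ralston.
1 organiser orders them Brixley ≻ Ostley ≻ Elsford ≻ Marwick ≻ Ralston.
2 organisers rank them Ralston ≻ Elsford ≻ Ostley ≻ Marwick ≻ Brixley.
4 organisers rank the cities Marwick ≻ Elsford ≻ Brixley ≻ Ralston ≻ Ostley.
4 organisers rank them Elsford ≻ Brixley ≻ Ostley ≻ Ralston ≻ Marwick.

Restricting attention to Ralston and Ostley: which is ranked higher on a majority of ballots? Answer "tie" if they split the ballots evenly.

Ostley

Ballots ranking Ralston above Ostley: 1 + 2 + 4 = 7.
Ballots ranking Ostley above Ralston: 18 − 7 = 11.
Ostley wins the head-to-head 11–7.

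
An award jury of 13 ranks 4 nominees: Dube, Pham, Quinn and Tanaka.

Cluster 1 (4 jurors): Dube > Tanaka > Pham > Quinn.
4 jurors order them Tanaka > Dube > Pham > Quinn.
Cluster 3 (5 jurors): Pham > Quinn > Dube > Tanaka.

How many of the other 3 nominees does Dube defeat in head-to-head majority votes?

Dube against each rival (13 jurors):
Dube–Pham: Dube 8–5.
Dube vs Quinn: Dube preferred on 4+4 = 8 ballots; Dube wins 8–5.
Dube vs Tanaka: 4+5 = 9 for Dube, 4 for Tanaka — Dube by 9–4.
Dube beats Pham, Quinn, Tanaka — 3 pairwise wins.

3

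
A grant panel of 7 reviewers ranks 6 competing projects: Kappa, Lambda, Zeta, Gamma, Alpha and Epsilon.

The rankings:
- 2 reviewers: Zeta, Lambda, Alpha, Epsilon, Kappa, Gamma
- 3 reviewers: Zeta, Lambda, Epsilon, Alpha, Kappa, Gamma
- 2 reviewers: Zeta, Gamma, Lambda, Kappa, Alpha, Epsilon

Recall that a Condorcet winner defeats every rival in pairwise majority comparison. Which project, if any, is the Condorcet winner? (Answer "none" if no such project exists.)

Zeta

Check each pair by majority over 7 ballots:
Kappa vs Lambda: Kappa is ranked higher on 0 ballots, Lambda on 7. Lambda wins 7–0.
Kappa vs Zeta: 0 to 7, Zeta.
Kappa vs Gamma: 5 to 2, Kappa.
Kappa vs Alpha: 2 to 5, Alpha.
Kappa vs Epsilon: Kappa preferred on 2 ballots; Epsilon wins 5–2.
Lambda vs Zeta: Lambda preferred on 0 ballots; Zeta wins 7–0.
Lambda vs Gamma: 5 to 2, Lambda.
Lambda vs Alpha: Lambda preferred on 2+3+2 = 7 ballots; Lambda wins 7–0.
Lambda vs Epsilon: 7 to 0, Lambda.
Zeta vs Gamma: 2+3+2 = 7 for Zeta, 0 for Gamma — Zeta by 7–0.
Zeta vs Alpha: 2+3+2 = 7 for Zeta, 0 for Alpha — Zeta by 7–0.
Zeta vs Epsilon: Zeta is ranked higher on 2+3+2 = 7 ballots, Epsilon on 0. Zeta wins 7–0.
Gamma vs Alpha: 2 for Gamma, 5 for Alpha — Alpha by 5–2.
Gamma vs Epsilon: 2 to 5, Epsilon.
Alpha vs Epsilon: 4 to 3, Alpha.
Zeta beats each of Kappa, Lambda, Gamma, Alpha, Epsilon — Zeta is the Condorcet winner.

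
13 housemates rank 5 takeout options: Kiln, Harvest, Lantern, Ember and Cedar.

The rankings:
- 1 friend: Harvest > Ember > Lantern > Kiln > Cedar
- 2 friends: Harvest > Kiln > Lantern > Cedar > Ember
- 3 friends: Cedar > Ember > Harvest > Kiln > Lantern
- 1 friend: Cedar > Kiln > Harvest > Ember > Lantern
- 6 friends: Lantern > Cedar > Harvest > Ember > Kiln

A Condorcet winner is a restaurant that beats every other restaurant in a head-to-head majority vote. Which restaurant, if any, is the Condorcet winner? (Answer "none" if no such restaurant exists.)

none

Pairwise majorities:
Kiln vs Harvest: 1 for Kiln, 12 for Harvest — Harvest by 12–1.
Kiln vs Lantern: 6 to 7, Lantern.
Kiln vs Ember: 2+1 = 3 for Kiln, 10 for Ember — Ember by 10–3.
Kiln vs Cedar: 1+2 = 3 for Kiln, 10 for Cedar — Cedar by 10–3.
Harvest vs Lantern: 7 to 6, Harvest.
Harvest vs Ember: 1+2+1+6 = 10 for Harvest, 3 for Ember — Harvest by 10–3.
Harvest vs Cedar: Harvest preferred on 1+2 = 3 ballots; Cedar wins 10–3.
Lantern vs Ember: 8 to 5, Lantern.
Lantern vs Cedar: Lantern preferred on 1+2+6 = 9 ballots; Lantern wins 9–4.
Ember vs Cedar: 1 for Ember, 12 for Cedar — Cedar by 12–1.
Every restaurant loses at least once (Kiln loses to Harvest; Harvest loses to Cedar; Lantern loses to Harvest; Ember loses to Harvest; Cedar loses to Lantern). The majority relation contains the cycle Harvest > Lantern > Cedar > Harvest, so there is no Condorcet winner.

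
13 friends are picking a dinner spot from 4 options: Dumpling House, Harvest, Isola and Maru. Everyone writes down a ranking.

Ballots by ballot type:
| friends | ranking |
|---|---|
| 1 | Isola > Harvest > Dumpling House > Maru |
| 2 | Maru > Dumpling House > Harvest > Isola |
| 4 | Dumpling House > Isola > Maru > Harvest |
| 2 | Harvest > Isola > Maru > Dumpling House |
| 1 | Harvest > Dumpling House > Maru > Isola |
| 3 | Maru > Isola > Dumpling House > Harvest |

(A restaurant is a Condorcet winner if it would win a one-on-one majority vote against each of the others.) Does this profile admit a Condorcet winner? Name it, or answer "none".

Pairwise majorities:
Dumpling House vs Harvest: Dumpling House is ranked higher on 2+4+3 = 9 ballots, Harvest on 4. Dumpling House wins 9–4.
Dumpling House–Isola: Dumpling House 7–6.
Dumpling House–Maru: Maru 7–6.
Harvest vs Isola: Isola wins 8–5.
Harvest vs Maru: Maru, 9–4.
Isola vs Maru: Isola preferred on 1+4+2 = 7 ballots; Isola wins 7–6.
No restaurant is unbeaten: Dumpling House loses to Maru; Harvest loses to Dumpling House; Isola loses to Dumpling House; Maru loses to Isola. In particular Dumpling House beats Isola beats Maru beats Dumpling House is a majority cycle — no Condorcet winner exists.

none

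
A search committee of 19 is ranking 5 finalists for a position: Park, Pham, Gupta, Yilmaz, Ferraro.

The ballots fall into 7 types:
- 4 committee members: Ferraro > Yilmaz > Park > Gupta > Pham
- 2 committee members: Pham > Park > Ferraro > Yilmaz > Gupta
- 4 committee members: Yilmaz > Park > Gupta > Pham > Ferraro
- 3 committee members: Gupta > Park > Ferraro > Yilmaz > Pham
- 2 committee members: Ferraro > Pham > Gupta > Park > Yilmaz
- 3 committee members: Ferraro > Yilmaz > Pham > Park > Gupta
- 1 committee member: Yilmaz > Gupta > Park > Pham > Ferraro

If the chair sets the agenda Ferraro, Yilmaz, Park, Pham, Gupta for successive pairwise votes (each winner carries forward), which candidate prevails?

Park

Round 1: Ferraro vs Yilmaz — 14–5, Ferraro advances.
Round 2: Ferraro vs Park — 9–10, Park advances.
Round 3: Park vs Pham — 12–7, Park advances.
Round 4: Park vs Gupta — 13–6, Park advances.
The agenda winner is Park.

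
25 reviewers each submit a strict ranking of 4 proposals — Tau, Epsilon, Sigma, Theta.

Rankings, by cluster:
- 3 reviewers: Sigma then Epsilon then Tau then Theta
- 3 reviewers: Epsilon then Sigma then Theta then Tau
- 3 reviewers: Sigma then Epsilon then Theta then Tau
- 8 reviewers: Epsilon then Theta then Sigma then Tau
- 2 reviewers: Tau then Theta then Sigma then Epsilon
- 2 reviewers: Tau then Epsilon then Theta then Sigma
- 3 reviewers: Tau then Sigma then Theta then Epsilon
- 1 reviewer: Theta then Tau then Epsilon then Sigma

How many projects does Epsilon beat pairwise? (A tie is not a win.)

Epsilon against each rival (25 reviewers):
Epsilon vs Tau: Epsilon is ranked higher on 3+3+3+8 = 17 ballots, Tau on 8. Epsilon wins 17–8.
Epsilon vs Sigma: 3+8+2+1 = 14 for Epsilon, 11 for Sigma — Epsilon by 14–11.
Epsilon vs Theta: Epsilon is ranked higher on 3+3+3+8+2 = 19 ballots, Theta on 6. Epsilon wins 19–6.
Epsilon beats Tau, Sigma, Theta — 3 pairwise wins.

3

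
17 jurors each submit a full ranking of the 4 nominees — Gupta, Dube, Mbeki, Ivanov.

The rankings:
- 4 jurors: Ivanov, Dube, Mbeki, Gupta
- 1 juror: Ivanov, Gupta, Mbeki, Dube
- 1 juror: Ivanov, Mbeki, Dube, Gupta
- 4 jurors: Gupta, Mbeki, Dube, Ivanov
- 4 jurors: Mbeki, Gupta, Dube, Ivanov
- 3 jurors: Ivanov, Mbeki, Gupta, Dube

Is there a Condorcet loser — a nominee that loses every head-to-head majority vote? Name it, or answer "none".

Dube

Head-to-head results (17 jurors):
Gupta vs Dube: Gupta wins 12–5.
Gupta vs Mbeki: Gupta is ranked higher on 1+4 = 5 ballots, Mbeki on 12. Mbeki wins 12–5.
Gupta vs Ivanov: 8 to 9, Ivanov.
Dube vs Mbeki: Dube preferred on 4 ballots; Mbeki wins 13–4.
Dube vs Ivanov: Ivanov wins 9–8.
Mbeki vs Ivanov: 4+4 = 8 for Mbeki, 9 for Ivanov — Ivanov by 9–8.
Dube is beaten in every head-to-head and is the Condorcet loser.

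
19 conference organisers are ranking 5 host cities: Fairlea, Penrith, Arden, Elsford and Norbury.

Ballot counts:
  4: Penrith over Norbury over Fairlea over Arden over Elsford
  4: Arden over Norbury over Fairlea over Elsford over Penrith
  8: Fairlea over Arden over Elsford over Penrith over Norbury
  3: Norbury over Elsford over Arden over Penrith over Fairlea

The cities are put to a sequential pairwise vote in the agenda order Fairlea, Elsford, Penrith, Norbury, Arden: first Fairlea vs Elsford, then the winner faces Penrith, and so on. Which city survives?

Arden

Round 1: Fairlea vs Elsford — 16–3, Fairlea advances.
Round 2: Fairlea vs Penrith — 12–7, Fairlea advances.
Round 3: Fairlea vs Norbury — 8–11, Norbury advances.
Round 4: Norbury vs Arden — 7–12, Arden advances.
Arden survives the agenda.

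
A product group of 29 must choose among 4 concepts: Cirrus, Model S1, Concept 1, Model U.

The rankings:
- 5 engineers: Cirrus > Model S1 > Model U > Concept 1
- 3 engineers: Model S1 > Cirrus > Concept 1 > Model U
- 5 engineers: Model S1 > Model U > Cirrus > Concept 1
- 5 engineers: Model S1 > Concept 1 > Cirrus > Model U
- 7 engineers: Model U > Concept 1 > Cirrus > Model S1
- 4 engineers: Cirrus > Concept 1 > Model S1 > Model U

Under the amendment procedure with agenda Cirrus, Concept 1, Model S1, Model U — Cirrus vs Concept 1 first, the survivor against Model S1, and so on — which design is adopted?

Cirrus

Round 1: Cirrus vs Concept 1 — 17–12, Cirrus advances.
Round 2: Cirrus vs Model S1 — 16–13, Cirrus advances.
Round 3: Cirrus vs Model U — 17–12, Cirrus advances.
Cirrus survives the agenda.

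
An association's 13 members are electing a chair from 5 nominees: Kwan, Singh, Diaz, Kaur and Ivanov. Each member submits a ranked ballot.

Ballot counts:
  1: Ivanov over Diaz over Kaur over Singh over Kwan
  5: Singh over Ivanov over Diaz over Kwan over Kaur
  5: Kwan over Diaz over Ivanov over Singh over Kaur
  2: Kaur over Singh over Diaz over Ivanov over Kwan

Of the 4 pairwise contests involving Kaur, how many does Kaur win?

Kaur against each rival (13 voters):
Kaur vs Kwan: Kaur is ranked higher on 1+2 = 3 ballots, Kwan on 10. Kwan wins 10–3.
Kaur vs Singh: Singh, 10–3.
Kaur vs Diaz: Diaz, 11–2.
Kaur vs Ivanov: Ivanov, 11–2.
Kaur beats no one; loses to Kwan, Singh, Diaz, Ivanov — 0 pairwise wins.

0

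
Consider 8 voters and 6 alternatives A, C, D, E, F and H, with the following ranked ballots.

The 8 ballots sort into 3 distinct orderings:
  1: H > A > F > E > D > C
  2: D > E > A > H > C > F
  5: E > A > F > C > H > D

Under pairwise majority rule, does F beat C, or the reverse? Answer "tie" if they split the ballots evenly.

F

Ballots ranking F above C: 1 + 5 = 6.
Ballots ranking C above F: 8 − 6 = 2.
F wins the head-to-head 6–2.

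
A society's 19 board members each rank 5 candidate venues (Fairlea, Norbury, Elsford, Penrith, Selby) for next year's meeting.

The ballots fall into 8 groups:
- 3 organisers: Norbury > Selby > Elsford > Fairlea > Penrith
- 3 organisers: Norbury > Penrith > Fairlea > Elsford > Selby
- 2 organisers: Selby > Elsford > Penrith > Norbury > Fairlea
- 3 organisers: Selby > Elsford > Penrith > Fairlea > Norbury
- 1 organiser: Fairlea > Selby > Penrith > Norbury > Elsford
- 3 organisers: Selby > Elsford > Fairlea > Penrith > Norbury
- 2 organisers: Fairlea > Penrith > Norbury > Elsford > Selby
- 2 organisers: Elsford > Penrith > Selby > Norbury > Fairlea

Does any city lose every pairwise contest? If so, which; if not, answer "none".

Fairlea

Pairwise majorities:
Fairlea–Norbury: Norbury 10–9.
Fairlea vs Elsford: 3+1+2 = 6 for Fairlea, 13 for Elsford — Elsford by 13–6.
Fairlea vs Penrith: Fairlea preferred on 3+1+3+2 = 9 ballots; Penrith wins 10–9.
Fairlea vs Selby: Fairlea preferred on 3+1+2 = 6 ballots; Selby wins 13–6.
Norbury vs Elsford: Elsford wins 10–9.
Norbury vs Penrith: Penrith wins 13–6.
Norbury vs Selby: 3+3+2 = 8 for Norbury, 11 for Selby — Selby by 11–8.
Elsford vs Penrith: 3+2+3+3+2 = 13 for Elsford, 6 for Penrith — Elsford by 13–6.
Elsford vs Selby: Selby wins 12–7.
Penrith vs Selby: Penrith is ranked higher on 3+2+2 = 7 ballots, Selby on 12. Selby wins 12–7.
Only Fairlea has no wins; Fairlea is the Condorcet loser.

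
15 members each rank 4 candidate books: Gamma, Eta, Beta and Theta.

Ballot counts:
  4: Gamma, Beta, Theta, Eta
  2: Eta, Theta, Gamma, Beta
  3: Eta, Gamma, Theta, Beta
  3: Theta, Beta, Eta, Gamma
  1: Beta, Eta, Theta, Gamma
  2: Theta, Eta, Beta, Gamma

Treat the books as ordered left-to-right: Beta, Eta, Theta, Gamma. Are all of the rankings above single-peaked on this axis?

no

Axis positions: Beta=1, Eta=2, Theta=3, Gamma=4.
Bloc 1: ranking walks positions 4-1-3-2; Beta is ranked above Theta even though Theta lies between Beta and the peak Gamma on the axis — preferences dip and rise again. Not single-peaked.
Bloc 2 (peak Eta at position 2): ranking walks positions 2-3-4-1, expanding outward from the peak — single-peaked.
Bloc 3: ranking walks positions 2-4-3-1; Gamma is ranked above Theta even though Theta lies between Gamma and the peak Eta on the axis — preferences dip and rise again. Not single-peaked.
Bloc 4: ranking walks positions 3-1-2-4; Beta is ranked above Eta even though Eta lies between Beta and the peak Theta on the axis — preferences dip and rise again. Not single-peaked.
Bloc 5 (peak Beta at position 1): ranking walks positions 1-2-3-4, expanding outward from the peak — single-peaked.
Bloc 6 (peak Theta at position 3): ranking walks positions 3-2-1-4, expanding outward from the peak — single-peaked.
Bloc 1 violates single-peakedness, so the profile is not single-peaked on this axis.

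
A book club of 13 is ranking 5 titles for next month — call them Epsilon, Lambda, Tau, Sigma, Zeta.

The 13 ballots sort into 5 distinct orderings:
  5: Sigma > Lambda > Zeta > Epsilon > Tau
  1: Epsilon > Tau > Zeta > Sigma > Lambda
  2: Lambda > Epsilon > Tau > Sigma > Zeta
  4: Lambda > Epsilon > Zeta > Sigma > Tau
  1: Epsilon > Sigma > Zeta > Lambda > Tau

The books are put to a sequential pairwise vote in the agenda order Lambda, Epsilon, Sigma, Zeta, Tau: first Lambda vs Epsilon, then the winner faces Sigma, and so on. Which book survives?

Round 1: Lambda vs Epsilon — 11–2, Lambda advances.
Round 2: Lambda vs Sigma — 6–7, Sigma advances.
Round 3: Sigma vs Zeta — 8–5, Sigma advances.
Round 4: Sigma vs Tau — 10–3, Sigma advances.
The agenda winner is Sigma.

Sigma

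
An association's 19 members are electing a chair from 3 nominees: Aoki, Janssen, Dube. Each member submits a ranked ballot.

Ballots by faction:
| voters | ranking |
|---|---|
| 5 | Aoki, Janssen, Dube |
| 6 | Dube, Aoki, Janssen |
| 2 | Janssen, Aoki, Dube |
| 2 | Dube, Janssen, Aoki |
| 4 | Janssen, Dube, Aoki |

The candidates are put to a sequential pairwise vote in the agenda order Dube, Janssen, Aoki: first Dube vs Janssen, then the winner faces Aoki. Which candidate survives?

Round 1: Dube vs Janssen — 8–11, Janssen advances.
Round 2: Janssen vs Aoki — 8–11, Aoki advances.
Aoki survives the agenda.

Aoki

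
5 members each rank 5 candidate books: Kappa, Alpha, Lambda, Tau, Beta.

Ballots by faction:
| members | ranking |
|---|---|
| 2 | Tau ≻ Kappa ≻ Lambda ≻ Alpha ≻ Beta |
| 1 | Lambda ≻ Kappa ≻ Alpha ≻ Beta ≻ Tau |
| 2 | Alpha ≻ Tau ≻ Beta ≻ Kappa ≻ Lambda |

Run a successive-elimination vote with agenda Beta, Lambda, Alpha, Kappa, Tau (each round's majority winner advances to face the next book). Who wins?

Tau

Round 1: Beta vs Lambda — 2–3, Lambda advances.
Round 2: Lambda vs Alpha — 3–2, Lambda advances.
Round 3: Lambda vs Kappa — 1–4, Kappa advances.
Round 4: Kappa vs Tau — 1–4, Tau advances.
The agenda winner is Tau.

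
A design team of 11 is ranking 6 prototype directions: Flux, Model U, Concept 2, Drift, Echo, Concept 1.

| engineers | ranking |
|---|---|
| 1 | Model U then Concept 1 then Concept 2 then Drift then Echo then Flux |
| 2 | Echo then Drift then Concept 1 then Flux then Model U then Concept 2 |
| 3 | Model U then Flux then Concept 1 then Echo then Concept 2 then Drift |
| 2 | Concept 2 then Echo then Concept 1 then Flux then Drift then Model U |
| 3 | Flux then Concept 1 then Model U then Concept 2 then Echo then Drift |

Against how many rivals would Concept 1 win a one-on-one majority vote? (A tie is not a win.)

Concept 1 against each rival (11 engineers):
Concept 1 vs Flux: Flux, 6–5.
Concept 1 vs Model U: Concept 1 wins 7–4.
Concept 1 vs Concept 2: 1+2+3+3 = 9 for Concept 1, 2 for Concept 2 — Concept 1 by 9–2.
Concept 1 vs Drift: Concept 1, 9–2.
Concept 1 vs Echo: Concept 1 wins 7–4.
Concept 1 beats Model U, Concept 2, Drift, Echo; loses to Flux — 4 pairwise wins.

4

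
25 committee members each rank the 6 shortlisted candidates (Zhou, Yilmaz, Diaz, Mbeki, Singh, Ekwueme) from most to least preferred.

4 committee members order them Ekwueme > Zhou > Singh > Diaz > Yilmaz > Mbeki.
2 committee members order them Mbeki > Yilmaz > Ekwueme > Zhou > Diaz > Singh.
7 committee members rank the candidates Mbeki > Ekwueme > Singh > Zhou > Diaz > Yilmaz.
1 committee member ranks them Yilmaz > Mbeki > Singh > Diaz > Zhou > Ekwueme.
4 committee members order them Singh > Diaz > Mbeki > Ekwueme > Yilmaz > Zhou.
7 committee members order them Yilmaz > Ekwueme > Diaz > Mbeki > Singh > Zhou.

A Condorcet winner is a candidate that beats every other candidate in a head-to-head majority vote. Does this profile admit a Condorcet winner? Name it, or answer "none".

Pairwise majorities:
Zhou vs Yilmaz: 11 to 14, Yilmaz.
Zhou vs Diaz: 4+2+7 = 13 for Zhou, 12 for Diaz — Zhou by 13–12.
Zhou vs Mbeki: Mbeki wins 21–4.
Zhou vs Singh: Singh, 19–6.
Zhou vs Ekwueme: Zhou is ranked higher on 1 ballot, Ekwueme on 24. Ekwueme wins 24–1.
Yilmaz vs Diaz: Yilmaz is ranked higher on 2+1+7 = 10 ballots, Diaz on 15. Diaz wins 15–10.
Yilmaz vs Mbeki: 4+1+7 = 12 for Yilmaz, 13 for Mbeki — Mbeki by 13–12.
Yilmaz vs Singh: Singh wins 15–10.
Yilmaz–Ekwueme: Ekwueme 15–10.
Diaz vs Mbeki: Diaz preferred on 4+4+7 = 15 ballots; Diaz wins 15–10.
Diaz vs Singh: 9 to 16, Singh.
Diaz vs Ekwueme: Ekwueme, 20–5.
Mbeki vs Singh: Mbeki, 17–8.
Mbeki vs Ekwueme: Mbeki preferred on 2+7+1+4 = 14 ballots; Mbeki wins 14–11.
Singh vs Ekwueme: Ekwueme wins 20–5.
Each candidate drops at least one matchup (Zhou loses to Yilmaz; Yilmaz loses to Diaz; Diaz loses to Zhou; Mbeki loses to Diaz; Singh loses to Mbeki; Ekwueme loses to Mbeki); the cycle Zhou → Diaz → Yilmaz → Zhou rules out a Condorcet winner.

none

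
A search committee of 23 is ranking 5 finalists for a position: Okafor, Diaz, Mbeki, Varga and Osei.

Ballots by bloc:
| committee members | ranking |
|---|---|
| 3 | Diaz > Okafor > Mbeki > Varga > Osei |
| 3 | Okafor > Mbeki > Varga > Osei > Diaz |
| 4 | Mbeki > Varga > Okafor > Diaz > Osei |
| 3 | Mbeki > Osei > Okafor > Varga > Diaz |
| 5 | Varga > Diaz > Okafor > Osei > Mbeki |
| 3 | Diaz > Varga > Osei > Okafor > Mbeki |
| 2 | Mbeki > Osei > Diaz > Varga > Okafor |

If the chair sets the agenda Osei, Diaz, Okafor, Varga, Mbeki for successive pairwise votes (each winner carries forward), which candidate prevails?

Round 1: Osei vs Diaz — 8–15, Diaz advances.
Round 2: Diaz vs Okafor — 13–10, Diaz advances.
Round 3: Diaz vs Varga — 8–15, Varga advances.
Round 4: Varga vs Mbeki — 8–15, Mbeki advances.
The agenda winner is Mbeki.

Mbeki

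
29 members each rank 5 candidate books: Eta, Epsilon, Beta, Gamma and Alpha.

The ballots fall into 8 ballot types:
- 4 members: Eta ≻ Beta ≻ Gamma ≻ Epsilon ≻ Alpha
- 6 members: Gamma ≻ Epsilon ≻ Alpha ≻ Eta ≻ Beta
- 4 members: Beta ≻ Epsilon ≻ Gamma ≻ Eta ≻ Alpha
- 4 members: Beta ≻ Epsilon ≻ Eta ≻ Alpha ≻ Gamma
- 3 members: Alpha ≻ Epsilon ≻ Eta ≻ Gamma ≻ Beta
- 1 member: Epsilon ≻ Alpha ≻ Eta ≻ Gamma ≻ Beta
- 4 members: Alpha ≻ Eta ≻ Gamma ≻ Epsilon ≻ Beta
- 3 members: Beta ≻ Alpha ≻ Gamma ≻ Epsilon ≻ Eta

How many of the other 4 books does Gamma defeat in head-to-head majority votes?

Gamma against each rival (29 members):
Gamma–Eta: Eta 16–13.
Gamma vs Epsilon: Gamma is ranked higher on 4+6+4+3 = 17 ballots, Epsilon on 12. Gamma wins 17–12.
Gamma vs Beta: 14 to 15, Beta.
Gamma vs Alpha: Alpha wins 15–14.
Gamma beats Epsilon; loses to Eta, Beta, Alpha — 1 pairwise win.

1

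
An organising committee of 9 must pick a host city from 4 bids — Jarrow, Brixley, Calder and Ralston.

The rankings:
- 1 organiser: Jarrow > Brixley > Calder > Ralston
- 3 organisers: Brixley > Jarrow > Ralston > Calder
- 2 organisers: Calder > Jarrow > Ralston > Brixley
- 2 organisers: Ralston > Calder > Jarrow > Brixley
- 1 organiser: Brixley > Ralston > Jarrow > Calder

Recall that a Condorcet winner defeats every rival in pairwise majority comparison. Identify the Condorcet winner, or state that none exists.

Check each pair by majority over 9 ballots:
Jarrow vs Brixley: Jarrow, 5–4.
Jarrow vs Calder: Jarrow wins 5–4.
Jarrow vs Ralston: Jarrow, 6–3.
Brixley–Calder: Brixley 5–4.
Brixley vs Ralston: Brixley, 5–4.
Calder vs Ralston: Ralston, 6–3.
Only Jarrow has no losses; Jarrow is the Condorcet winner.

Jarrow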